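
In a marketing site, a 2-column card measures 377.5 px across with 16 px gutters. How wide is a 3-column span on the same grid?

377.5 − 1·16 = 361.5; ÷2 gives c = 180.75 px.
3-column span = 3·180.75 + 2·16 = 574.25 px.

574.25 px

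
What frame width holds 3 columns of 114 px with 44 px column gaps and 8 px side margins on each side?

Total width: 2·8 + 3·114 + 2·44 = 446 px.

446 px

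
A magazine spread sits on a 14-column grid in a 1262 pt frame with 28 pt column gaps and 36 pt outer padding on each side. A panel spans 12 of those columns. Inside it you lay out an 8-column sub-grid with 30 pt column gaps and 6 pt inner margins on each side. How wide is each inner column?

Outer content = 1262 − 2·36 = 1190 pt.
1190 − 13·28 = 826; ÷14 gives c = 59 pt.
Span of 12: 12·59 + 11·28 = 708 + 308 = 1016 pt.
Inner content = 1016 − 2·6 = 1004 pt.
8d + 7·30 = 1004 → 8d = 794 → d = 99.25 pt.

99.25 pt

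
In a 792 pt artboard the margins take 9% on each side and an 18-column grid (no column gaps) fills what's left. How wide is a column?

Margins: 9% × 792 = 71.28 pt each, so content = 792 − 142.56 = 649.44 pt.
With no column gaps, each column is 649.44/18 = 36.08 pt.

36.08 pt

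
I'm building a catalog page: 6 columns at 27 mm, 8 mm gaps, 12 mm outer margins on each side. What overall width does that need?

Total width: 2·12 + 6·27 + 5·8 = 226 mm.

226 mm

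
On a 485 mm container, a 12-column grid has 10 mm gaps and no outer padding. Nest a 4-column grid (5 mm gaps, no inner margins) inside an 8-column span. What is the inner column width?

76.25 mm

485 − 11·10 = 375; ÷12 gives c = 31.25 mm.
8 columns plus 7 gaps: 250 + 70 = 320 mm.
4 columns + 3 gaps: 4d + 3·5 = 320.
4d = 320 − 15 = 305, so d = 76.25 mm.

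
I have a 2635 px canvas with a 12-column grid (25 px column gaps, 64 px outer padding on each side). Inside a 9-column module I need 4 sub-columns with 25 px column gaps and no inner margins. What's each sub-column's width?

Inside the margins: 2635 − 128 = 2507 px.
12 columns + 11 column gaps: 12c + 11·25 = 2507.
12c = 2507 − 275 = 2232, so c = 186 px.
Span of 9: 9·186 + 8·25 = 1674 + 200 = 1874 px.
4d + 3·25 = 1874 → 4d = 1799 → d = 449.75 px.

449.75 px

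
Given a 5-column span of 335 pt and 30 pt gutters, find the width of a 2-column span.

116 pt

Subtracting 4 gutters of 30 leaves 215 for 5 columns, so c = 43 pt.
2-column span = 2·43 + 1·30 = 116 pt.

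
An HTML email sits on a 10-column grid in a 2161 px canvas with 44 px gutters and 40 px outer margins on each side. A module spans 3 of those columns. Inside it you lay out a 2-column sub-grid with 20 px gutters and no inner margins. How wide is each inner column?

Subtract both margins: 2161 − 2·40 = 2081 px.
Subtracting 9 gutters of 44 leaves 1685 for 10 columns, so c = 168.5 px.
3-column span = 3·168.5 + 2·44 = 593.5 px.
2 columns + 1 gutter: 2d + 1·20 = 593.5.
2d = 593.5 − 20 = 573.5, so d = 286.75 px.

286.75 px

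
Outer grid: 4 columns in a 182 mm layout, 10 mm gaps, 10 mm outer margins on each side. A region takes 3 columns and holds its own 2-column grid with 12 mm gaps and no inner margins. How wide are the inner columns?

53.5 mm

Inside the margins: 182 − 20 = 162 mm.
4 columns + 3 gaps: 4c + 3·10 = 162.
4c = 162 − 30 = 132, so c = 33 mm.
3-column span = 3·33 + 2·10 = 119 mm.
119 − 1·12 = 107; ÷2 gives d = 53.5 mm.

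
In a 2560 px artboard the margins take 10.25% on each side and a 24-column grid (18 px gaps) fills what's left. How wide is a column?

67.55 px

2560 × (1 − 2·10.25%) = 2560 × 79.5% = 2035.2 px for the columns.
24 columns + 23 gaps: 24c + 23·18 = 2035.2.
24c = 2035.2 − 414 = 1621.2, so c = 67.55 px.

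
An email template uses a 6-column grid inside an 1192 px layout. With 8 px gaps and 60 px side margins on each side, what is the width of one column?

172 px

Take off 120 px of margins, leaving 1072 px.
Subtracting 5 gaps of 8 leaves 1032 for 6 columns, so c = 172 px.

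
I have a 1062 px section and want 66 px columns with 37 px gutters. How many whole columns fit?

Each extra column adds 66 + 37 = 103 px.
(1062 + 37) / 103 = 10.67, so 10 columns fit.

10 columns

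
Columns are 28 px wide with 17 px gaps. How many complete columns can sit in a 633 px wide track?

Each extra column adds 28 + 17 = 45 px.
(633 + 17) / 45 = 14.44, so 14 columns fit.

14 columns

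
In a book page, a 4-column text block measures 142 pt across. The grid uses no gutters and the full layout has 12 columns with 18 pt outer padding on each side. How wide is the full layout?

4c = 142 → c = 35.5 pt.
Total width: 2·18 + 12·35.5 = 462 pt.

462 pt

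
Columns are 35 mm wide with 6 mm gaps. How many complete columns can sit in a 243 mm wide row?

6 columns: 6·35 + 5·6 = 240 mm ≤ 243.
7 columns: 281 mm > 243. So 6.

6 columns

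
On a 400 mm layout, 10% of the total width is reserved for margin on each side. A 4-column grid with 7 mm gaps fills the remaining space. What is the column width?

74.75 mm

Each margin = 10% of 400 = 40 mm; content = 400 − 2·40 = 320 mm.
320 − 3·7 = 299; ÷4 gives c = 74.75 mm.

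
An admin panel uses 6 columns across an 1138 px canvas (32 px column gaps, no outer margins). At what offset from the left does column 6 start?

975 px

Subtracting 5 column gaps of 32 leaves 978 for 6 columns, so c = 163 px.
Each column+gutter stride is 195 px; with no margin, 5 of them is 975 px.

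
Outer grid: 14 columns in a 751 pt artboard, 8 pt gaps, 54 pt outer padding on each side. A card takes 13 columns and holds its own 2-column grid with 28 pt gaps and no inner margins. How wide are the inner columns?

Outer content = 751 − 2·54 = 643 pt.
Subtracting 13 gaps of 8 leaves 539 for 14 columns, so c = 38.5 pt.
13 columns plus 12 gaps: 500.5 + 96 = 596.5 pt.
2d + 1·28 = 596.5 → 2d = 568.5 → d = 284.25 pt.

284.25 pt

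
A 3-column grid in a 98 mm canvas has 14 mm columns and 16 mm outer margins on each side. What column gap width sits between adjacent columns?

12 mm

Subtract both margins: 98 − 2·16 = 66 mm.
3·14 + 2g = 66 → 2g = 24 → g = 12 mm.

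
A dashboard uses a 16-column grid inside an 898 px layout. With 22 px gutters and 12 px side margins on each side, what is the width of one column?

34 px

Subtract both margins: 898 − 2·12 = 874 px.
874 − 15·22 = 544; ÷16 gives c = 34 px.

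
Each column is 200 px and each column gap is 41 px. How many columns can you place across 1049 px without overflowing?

4 columns

k columns need k·200 + (k−1)·41 = k·241 − 41.
k·241 − 41 ≤ 1049 → k ≤ 1090 / 241 ≈ 4.52, so k = 4.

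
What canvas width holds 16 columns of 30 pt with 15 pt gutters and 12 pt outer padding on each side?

Total width: 2·12 + 16·30 + 15·15 = 729 pt.

729 pt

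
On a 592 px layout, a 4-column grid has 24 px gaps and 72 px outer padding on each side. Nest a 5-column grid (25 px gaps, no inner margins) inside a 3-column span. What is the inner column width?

46 px

Outer content = 592 − 2·72 = 448 px.
448 − 3·24 = 376; ÷4 gives c = 94 px.
3-column span = 3·94 + 2·24 = 330 px.
5d + 4·25 = 330 → 5d = 230 → d = 46 px.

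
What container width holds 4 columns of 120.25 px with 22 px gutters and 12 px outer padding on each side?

571 px

Adding margins, columns and gutters: 24 + 481 + 66 = 571 px.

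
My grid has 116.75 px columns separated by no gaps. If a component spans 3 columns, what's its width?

350.25 px

3-column span = 3·116.75 = 350.25 px.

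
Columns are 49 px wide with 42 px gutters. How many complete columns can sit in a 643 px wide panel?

k columns need k·49 + (k−1)·42 = k·91 − 42.
k·91 − 42 ≤ 643 → k ≤ 685 / 91 ≈ 7.53, so k = 7.

7 columns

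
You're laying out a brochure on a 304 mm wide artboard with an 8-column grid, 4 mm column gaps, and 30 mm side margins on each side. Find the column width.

Subtract both margins: 304 − 2·30 = 244 mm.
8 columns + 7 column gaps: 8c + 7·4 = 244.
8c = 244 − 28 = 216, so c = 27 mm.

27 mm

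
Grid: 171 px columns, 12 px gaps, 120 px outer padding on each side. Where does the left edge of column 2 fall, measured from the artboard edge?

Each column+gutter stride is 183 px; 1 of them past the 120 px margin is 120 + 183 = 303 px.

303 px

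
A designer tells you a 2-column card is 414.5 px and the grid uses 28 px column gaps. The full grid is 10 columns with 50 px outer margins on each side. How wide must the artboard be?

Subtracting 1 column gap of 28 leaves 386.5 for 2 columns, so c = 193.25 px.
Total width: 2·50 + 10·193.25 + 9·28 = 2284.5 px.

2284.5 px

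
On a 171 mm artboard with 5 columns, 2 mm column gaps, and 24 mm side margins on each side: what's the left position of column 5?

Inside the margins: 171 − 48 = 123 mm.
123 − 4·2 = 115; ÷5 gives c = 23 mm.
Each column+gutter stride is 25 mm; 4 of them past the 24 mm margin is 24 + 100 = 124 mm.

124 mm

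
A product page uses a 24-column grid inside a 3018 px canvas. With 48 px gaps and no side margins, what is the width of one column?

79.75 px

24 columns + 23 gaps: 24c + 23·48 = 3018.
24c = 3018 − 1104 = 1914, so c = 79.75 px.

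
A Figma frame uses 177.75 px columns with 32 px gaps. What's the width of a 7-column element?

Span of 7: 7·177.75 + 6·32 = 1244.25 + 192 = 1436.25 px.

1436.25 px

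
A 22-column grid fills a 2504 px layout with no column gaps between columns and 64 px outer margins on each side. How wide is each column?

Content width = 2504 − 2·64 = 2376 px.
2376 / 22 = 108 px per column.

108 px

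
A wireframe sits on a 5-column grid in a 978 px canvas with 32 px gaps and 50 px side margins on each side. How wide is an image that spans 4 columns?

696 px

Subtract both margins: 978 − 2·50 = 878 px.
5c + 4·32 = 878 → 5c = 750 → c = 150 px.
4-column span = 4·150 + 3·32 = 696 px.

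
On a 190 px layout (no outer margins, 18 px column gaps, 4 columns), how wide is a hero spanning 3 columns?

138 px

Subtracting 3 column gaps of 18 leaves 136 for 4 columns, so c = 34 px.
Span of 3: 3·34 + 2·18 = 102 + 36 = 138 px.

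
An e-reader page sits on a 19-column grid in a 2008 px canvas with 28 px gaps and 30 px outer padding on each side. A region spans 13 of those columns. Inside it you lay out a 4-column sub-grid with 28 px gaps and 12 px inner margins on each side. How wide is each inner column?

Subtract both margins: 2008 − 2·30 = 1948 px.
1948 − 18·28 = 1444; ÷19 gives c = 76 px.
13 columns plus 12 gaps: 988 + 336 = 1324 px.
Inner content = 1324 − 2·12 = 1300 px.
1300 − 3·28 = 1216; ÷4 gives d = 304 px.

304 px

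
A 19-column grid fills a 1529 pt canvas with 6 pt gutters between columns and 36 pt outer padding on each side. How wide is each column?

Content width = 1529 − 2·36 = 1457 pt.
19c + 18·6 = 1457 → 19c = 1349 → c = 71 pt.

71 pt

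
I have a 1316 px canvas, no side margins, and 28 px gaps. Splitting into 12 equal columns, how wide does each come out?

84 px

Subtracting 11 gaps of 28 leaves 1008 for 12 columns, so c = 84 px.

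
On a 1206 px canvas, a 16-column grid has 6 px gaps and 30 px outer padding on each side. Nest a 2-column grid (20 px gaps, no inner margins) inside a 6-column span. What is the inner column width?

203 px

Outer content = 1206 − 2·30 = 1146 px.
Subtracting 15 gaps of 6 leaves 1056 for 16 columns, so c = 66 px.
6 columns plus 5 gaps: 396 + 30 = 426 px.
Subtracting 1 gap of 20 leaves 406 for 2 columns, so d = 203 px.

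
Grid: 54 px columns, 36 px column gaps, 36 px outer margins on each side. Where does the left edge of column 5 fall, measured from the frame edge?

Column 5 starts at margin + 4·(column + gutter) = 36 + 4·90 = 396 px.

396 px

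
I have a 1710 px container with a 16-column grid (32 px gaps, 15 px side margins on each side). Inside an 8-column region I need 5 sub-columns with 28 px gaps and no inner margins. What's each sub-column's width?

Inside the margins: 1710 − 30 = 1680 px.
Subtracting 15 gaps of 32 leaves 1200 for 16 columns, so c = 75 px.
Span of 8: 8·75 + 7·32 = 600 + 224 = 824 px.
824 − 4·28 = 712; ÷5 gives d = 142.4 px.

142.4 px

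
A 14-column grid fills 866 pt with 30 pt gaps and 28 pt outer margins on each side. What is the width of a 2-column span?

90 pt

Content width = 866 − 2·28 = 810 pt.
810 − 13·30 = 420; ÷14 gives c = 30 pt.
Span of 2: 2·30 + 1·30 = 60 + 30 = 90 pt.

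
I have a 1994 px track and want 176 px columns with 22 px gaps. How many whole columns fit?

k columns need k·176 + (k−1)·22 = k·198 − 22.
k·198 − 22 ≤ 1994 → k ≤ 2016 / 198 ≈ 10.18, so k = 10.

10 columns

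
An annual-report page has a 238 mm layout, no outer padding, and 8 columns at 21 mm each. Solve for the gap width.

8·21 + 7g = 238 → 7g = 70 → g = 10 mm.

10 mm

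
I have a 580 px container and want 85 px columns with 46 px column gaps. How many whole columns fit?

4 columns: 4·85 + 3·46 = 478 px ≤ 580.
5 columns: 609 px > 580. So 4.

4 columns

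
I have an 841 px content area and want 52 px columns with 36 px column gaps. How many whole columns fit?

9 columns

k columns need k·52 + (k−1)·36 = k·88 − 36.
k·88 − 36 ≤ 841 → k ≤ 877 / 88 ≈ 9.97, so k = 9.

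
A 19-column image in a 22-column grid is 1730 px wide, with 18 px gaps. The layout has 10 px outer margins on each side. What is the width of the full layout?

2026 px

19 columns + 18 gaps: 19c + 18·18 = 1730.
19c = 1730 − 324 = 1406, so c = 74 px.
Total width: 2·10 + 22·74 + 21·18 = 2026 px.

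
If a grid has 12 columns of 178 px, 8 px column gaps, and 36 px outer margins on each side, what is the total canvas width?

2296 px

Total width: 2·36 + 12·178 + 11·8 = 2296 px.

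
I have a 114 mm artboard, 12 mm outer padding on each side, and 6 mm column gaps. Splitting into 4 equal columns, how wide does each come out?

Content width = 114 − 2·12 = 90 mm.
4c + 3·6 = 90 → 4c = 72 → c = 18 mm.

18 mm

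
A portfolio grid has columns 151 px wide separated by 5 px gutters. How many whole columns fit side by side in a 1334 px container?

k columns need k·151 + (k−1)·5 = k·156 − 5.
k·156 − 5 ≤ 1334 → k ≤ 1339 / 156 ≈ 8.58, so k = 8.

8 columns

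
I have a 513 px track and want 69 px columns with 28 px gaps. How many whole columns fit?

5 columns: 5·69 + 4·28 = 457 px ≤ 513.
6 columns: 554 px > 513. So 5.

5 columns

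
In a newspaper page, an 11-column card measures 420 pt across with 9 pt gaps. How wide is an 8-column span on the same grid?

11c + 10·9 = 420 → 11c = 330 → c = 30 pt.
Span of 8: 8·30 + 7·9 = 240 + 63 = 303 pt.

303 pt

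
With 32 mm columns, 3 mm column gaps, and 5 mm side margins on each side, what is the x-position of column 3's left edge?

75 mm

Column 3 starts at margin + 2·(column + gutter) = 5 + 2·35 = 75 mm.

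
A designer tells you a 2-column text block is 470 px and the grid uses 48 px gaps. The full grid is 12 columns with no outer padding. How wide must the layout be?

2 columns + 1 gap: 2c + 1·48 = 470.
2c = 470 − 48 = 422, so c = 211 px.
Layout = 12·211 + 11·48 = 2532 + 528 = 3060 px.

3060 px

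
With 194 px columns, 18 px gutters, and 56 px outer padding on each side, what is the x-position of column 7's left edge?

1328 px

Column 7 starts at margin + 6·(column + gutter) = 56 + 6·212 = 1328 px.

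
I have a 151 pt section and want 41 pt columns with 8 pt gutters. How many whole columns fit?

3 columns: 3·41 + 2·8 = 139 pt ≤ 151.
4 columns: 188 pt > 151. So 3.

3 columns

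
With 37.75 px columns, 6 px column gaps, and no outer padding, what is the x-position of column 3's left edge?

Before column 3: 2 columns + 2 column gaps.
Offset = 2·(37.75 + 6) = 2·43.75 = 87.5 px.

87.5 px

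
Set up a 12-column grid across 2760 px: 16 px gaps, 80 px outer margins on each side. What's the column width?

Take off 160 px of margins, leaving 2600 px.
12c + 11·16 = 2600 → 12c = 2424 → c = 202 px.

202 px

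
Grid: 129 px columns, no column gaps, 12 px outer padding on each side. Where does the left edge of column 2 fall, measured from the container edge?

Column 2 starts at margin + 1·(column + gutter) = 12 + 1·129 = 141 px.

141 px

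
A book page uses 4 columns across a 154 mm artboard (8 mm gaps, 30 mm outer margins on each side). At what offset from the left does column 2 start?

55.5 mm

Take off 60 mm of margins, leaving 94 mm.
4 columns + 3 gaps: 4c + 3·8 = 94.
4c = 94 − 24 = 70, so c = 17.5 mm.
Column 2 starts at margin + 1·(column + gutter) = 30 + 1·25.5 = 55.5 mm.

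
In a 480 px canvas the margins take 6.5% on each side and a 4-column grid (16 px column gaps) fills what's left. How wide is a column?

Each margin = 6.5% of 480 = 31.2 px; content = 480 − 2·31.2 = 417.6 px.
Subtracting 3 column gaps of 16 leaves 369.6 for 4 columns, so c = 92.4 px.

92.4 px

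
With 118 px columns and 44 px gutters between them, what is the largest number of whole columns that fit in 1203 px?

7 columns

7 columns: 7·118 + 6·44 = 1090 px ≤ 1203.
8 columns: 1252 px > 1203. So 7.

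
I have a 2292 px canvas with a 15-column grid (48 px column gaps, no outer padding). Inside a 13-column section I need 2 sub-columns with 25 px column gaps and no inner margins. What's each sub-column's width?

977.5 px

2292 − 14·48 = 1620; ÷15 gives c = 108 px.
Span of 13: 13·108 + 12·48 = 1404 + 576 = 1980 px.
2 columns + 1 column gap: 2d + 1·25 = 1980.
2d = 1980 − 25 = 1955, so d = 977.5 px.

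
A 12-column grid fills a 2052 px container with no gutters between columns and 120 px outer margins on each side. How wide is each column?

Content width = 2052 − 2·120 = 1812 px.
With no gutters, each column is 1812/12 = 151 px.

151 px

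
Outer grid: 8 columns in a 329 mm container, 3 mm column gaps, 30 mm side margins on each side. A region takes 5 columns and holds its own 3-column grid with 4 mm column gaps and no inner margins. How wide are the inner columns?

Take off 60 mm of margins, leaving 269 mm.
Subtracting 7 column gaps of 3 leaves 248 for 8 columns, so c = 31 mm.
5 columns plus 4 column gaps: 155 + 12 = 167 mm.
167 − 2·4 = 159; ÷3 gives d = 53 mm.

53 mm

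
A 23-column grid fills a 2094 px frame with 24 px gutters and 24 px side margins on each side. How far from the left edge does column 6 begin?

Inside the margins: 2094 − 48 = 2046 px.
2046 − 22·24 = 1518; ÷23 gives c = 66 px.
Each column+gutter stride is 90 px; 5 of them past the 24 px margin is 24 + 450 = 474 px.

474 px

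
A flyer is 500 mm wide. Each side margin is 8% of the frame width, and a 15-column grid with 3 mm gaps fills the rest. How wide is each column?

Each margin = 8% of 500 = 40 mm; content = 500 − 2·40 = 420 mm.
420 − 14·3 = 378; ÷15 gives c = 25.2 mm.

25.2 mm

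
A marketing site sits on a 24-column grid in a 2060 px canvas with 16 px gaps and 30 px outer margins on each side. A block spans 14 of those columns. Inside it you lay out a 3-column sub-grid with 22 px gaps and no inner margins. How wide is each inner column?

Subtract both margins: 2060 − 2·30 = 2000 px.
Subtracting 23 gaps of 16 leaves 1632 for 24 columns, so c = 68 px.
Span of 14: 14·68 + 13·16 = 952 + 208 = 1160 px.
3 columns + 2 gaps: 3d + 2·22 = 1160.
3d = 1160 − 44 = 1116, so d = 372 px.

372 px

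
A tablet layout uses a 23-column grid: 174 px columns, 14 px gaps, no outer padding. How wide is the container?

Container = 23·174 + 22·14 = 4002 + 308 = 4310 px.

4310 px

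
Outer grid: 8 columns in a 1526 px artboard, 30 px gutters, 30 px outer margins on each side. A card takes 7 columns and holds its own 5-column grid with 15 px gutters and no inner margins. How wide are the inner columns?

Take off 60 px of margins, leaving 1466 px.
8 columns + 7 gutters: 8c + 7·30 = 1466.
8c = 1466 − 210 = 1256, so c = 157 px.
7 columns plus 6 gutters: 1099 + 180 = 1279 px.
5 columns + 4 gutters: 5d + 4·15 = 1279.
5d = 1279 − 60 = 1219, so d = 243.8 px.

243.8 px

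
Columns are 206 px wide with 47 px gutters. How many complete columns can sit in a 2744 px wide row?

k columns need k·206 + (k−1)·47 = k·253 − 47.
k·253 − 47 ≤ 2744 → k ≤ 2791 / 253 ≈ 11.03, so k = 11.

11 columns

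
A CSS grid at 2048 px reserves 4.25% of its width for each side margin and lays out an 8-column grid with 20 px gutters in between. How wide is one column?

216.74 px

Each margin = 4.25% of 2048 = 87.04 px; content = 2048 − 2·87.04 = 1873.92 px.
Subtracting 7 gutters of 20 leaves 1733.92 for 8 columns, so c = 216.74 px.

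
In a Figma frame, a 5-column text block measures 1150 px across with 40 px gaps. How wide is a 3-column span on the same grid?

674 px

5 columns + 4 gaps: 5c + 4·40 = 1150.
5c = 1150 − 160 = 990, so c = 198 px.
3-column span = 3·198 + 2·40 = 674 px.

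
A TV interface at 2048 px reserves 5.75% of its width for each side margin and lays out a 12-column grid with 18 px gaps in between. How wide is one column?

Each margin = 5.75% of 2048 = 117.76 px; content = 2048 − 2·117.76 = 1812.48 px.
Subtracting 11 gaps of 18 leaves 1614.48 for 12 columns, so c = 134.54 px.

134.54 px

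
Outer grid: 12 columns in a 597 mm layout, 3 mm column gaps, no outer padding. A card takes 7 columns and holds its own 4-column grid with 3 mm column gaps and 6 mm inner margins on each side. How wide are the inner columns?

81.5 mm

12c + 11·3 = 597 → 12c = 564 → c = 47 mm.
7-column span = 7·47 + 6·3 = 347 mm.
Inner content = 347 − 2·6 = 335 mm.
Subtracting 3 column gaps of 3 leaves 326 for 4 columns, so d = 81.5 mm.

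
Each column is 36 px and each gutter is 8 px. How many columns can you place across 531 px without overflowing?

12 columns

k columns need k·36 + (k−1)·8 = k·44 − 8.
k·44 − 8 ≤ 531 → k ≤ 539 / 44 ≈ 12.25, so k = 12.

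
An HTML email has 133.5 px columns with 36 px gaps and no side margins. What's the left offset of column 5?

No margin, so column 5 starts at 4·(column + gutter) = 4·169.5 = 678 px.

678 px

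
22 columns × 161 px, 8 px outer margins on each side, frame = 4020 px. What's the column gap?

22 px

Take off 16 px of margins, leaving 4004 px.
Columns use 3542 px, leaving 462 px across 21 column gaps = 22 px each.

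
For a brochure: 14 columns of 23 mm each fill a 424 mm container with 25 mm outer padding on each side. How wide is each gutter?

4 mm

Content width = 424 − 2·25 = 374 mm.
14 columns take 14·23 = 322 mm; remaining 52 splits into 13 gutters.
g = 52 / 13 = 4 mm.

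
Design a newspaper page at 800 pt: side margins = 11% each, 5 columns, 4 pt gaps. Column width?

800 × (1 − 2·11%) = 800 × 78% = 624 pt for the columns.
624 − 4·4 = 608; ÷5 gives c = 121.6 pt.

121.6 pt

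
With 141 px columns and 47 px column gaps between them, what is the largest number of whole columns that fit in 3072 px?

16 columns

k columns need k·141 + (k−1)·47 = k·188 − 47.
k·188 − 47 ≤ 3072 → k ≤ 3119 / 188 ≈ 16.59, so k = 16.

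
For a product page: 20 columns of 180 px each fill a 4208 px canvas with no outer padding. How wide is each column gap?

20·180 + 19g = 4208 → 19g = 608 → g = 32 px.

32 px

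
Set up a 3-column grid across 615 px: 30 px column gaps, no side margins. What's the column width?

185 px

Subtracting 2 column gaps of 30 leaves 555 for 3 columns, so c = 185 px.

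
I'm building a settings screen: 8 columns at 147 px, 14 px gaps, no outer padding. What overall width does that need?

1274 px

Artboard = 8·147 + 7·14 = 1176 + 98 = 1274 px.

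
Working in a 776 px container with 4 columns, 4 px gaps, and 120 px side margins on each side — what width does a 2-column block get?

266 px

Content width = 776 − 2·120 = 536 px.
536 − 3·4 = 524; ÷4 gives c = 131 px.
Span of 2: 2·131 + 1·4 = 262 + 4 = 266 px.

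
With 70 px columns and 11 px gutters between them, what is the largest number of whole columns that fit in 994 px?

12 columns

Each extra column adds 70 + 11 = 81 px.
(994 + 11) / 81 = 12.41, so 12 columns fit.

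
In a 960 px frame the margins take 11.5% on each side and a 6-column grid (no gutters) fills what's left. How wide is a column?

123.2 px

Margins: 11.5% × 960 = 110.4 px each, so content = 960 − 220.8 = 739.2 px.
739.2 / 6 = 123.2 px per column.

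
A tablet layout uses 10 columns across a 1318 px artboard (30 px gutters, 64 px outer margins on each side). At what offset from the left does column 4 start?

Inside the margins: 1318 − 128 = 1190 px.
Subtracting 9 gutters of 30 leaves 920 for 10 columns, so c = 92 px.
Each column+gutter stride is 122 px; 3 of them past the 64 px margin is 64 + 366 = 430 px.

430 px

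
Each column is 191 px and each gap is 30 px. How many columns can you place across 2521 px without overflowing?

k columns need k·191 + (k−1)·30 = k·221 − 30.
k·221 − 30 ≤ 2521 → k ≤ 2551 / 221 ≈ 11.54, so k = 11.

11 columns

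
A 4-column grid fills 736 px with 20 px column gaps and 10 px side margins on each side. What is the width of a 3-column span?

532 px

Subtract both margins: 736 − 2·10 = 716 px.
4 columns + 3 column gaps: 4c + 3·20 = 716.
4c = 716 − 60 = 656, so c = 164 px.
3-column span = 3·164 + 2·20 = 532 px.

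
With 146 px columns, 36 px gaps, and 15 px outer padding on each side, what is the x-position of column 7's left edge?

Before column 7: the margin + 6 columns + 6 gaps.
Offset = 15 + 6·(146 + 36) = 15 + 1092 = 1107 px.

1107 px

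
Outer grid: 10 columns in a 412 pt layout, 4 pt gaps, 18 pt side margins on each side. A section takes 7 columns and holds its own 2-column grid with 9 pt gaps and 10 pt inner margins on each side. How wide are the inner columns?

116.5 pt

Take off 36 pt of margins, leaving 376 pt.
10c + 9·4 = 376 → 10c = 340 → c = 34 pt.
7-column span = 7·34 + 6·4 = 262 pt.
Inner content = 262 − 2·10 = 242 pt.
2 columns + 1 gap: 2d + 1·9 = 242.
2d = 242 − 9 = 233, so d = 116.5 pt.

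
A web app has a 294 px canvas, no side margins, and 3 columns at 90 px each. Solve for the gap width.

Columns use 270 px, leaving 24 px across 2 gaps = 12 px each.

12 px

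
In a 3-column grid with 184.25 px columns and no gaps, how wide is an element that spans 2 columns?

368.5 px

With no gaps, 2 columns span 2·184.25 = 368.5 px.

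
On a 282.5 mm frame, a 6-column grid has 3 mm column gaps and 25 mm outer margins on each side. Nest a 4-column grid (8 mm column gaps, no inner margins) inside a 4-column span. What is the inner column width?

Subtract both margins: 282.5 − 2·25 = 232.5 mm.
6c + 5·3 = 232.5 → 6c = 217.5 → c = 36.25 mm.
4 columns plus 3 column gaps: 145 + 9 = 154 mm.
4d + 3·8 = 154 → 4d = 130 → d = 32.5 mm.

32.5 mm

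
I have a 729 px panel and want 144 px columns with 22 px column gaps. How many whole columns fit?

k columns need k·144 + (k−1)·22 = k·166 − 22.
k·166 − 22 ≤ 729 → k ≤ 751 / 166 ≈ 4.52, so k = 4.

4 columns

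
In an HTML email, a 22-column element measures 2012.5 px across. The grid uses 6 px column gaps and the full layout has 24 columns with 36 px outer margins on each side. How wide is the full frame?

2268 px

22 columns + 21 column gaps: 22c + 21·6 = 2012.5.
22c = 2012.5 − 126 = 1886.5, so c = 85.75 px.
Total width: 2·36 + 24·85.75 + 23·6 = 2268 px.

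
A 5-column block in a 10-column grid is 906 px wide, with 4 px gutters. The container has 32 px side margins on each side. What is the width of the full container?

5c + 4·4 = 906 → 5c = 890 → c = 178 px.
Container = 2·32 + 10·178 + 9·4 = 64 + 1780 + 36 = 1880 px.

1880 px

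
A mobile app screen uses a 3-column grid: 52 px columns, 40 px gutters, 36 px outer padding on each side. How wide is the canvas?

308 px

Total width: 2·36 + 3·52 + 2·40 = 308 px.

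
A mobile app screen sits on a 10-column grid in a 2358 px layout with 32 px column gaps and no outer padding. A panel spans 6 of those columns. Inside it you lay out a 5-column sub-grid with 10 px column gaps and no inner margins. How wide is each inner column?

272.4 px

Subtracting 9 column gaps of 32 leaves 2070 for 10 columns, so c = 207 px.
6 columns plus 5 column gaps: 1242 + 160 = 1402 px.
5d + 4·10 = 1402 → 5d = 1362 → d = 272.4 px.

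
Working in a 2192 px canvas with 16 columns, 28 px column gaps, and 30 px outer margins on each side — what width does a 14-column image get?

Subtract both margins: 2192 − 2·30 = 2132 px.
2132 − 15·28 = 1712; ÷16 gives c = 107 px.
Span of 14: 14·107 + 13·28 = 1498 + 364 = 1862 px.

1862 px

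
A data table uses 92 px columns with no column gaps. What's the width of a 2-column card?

184 px

With no column gaps, 2 columns span 2·92 = 184 px.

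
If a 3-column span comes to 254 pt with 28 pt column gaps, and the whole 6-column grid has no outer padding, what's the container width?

536 pt

254 − 2·28 = 198; ÷3 gives c = 66 pt.
Total width: 6·66 + 5·28 = 536 pt.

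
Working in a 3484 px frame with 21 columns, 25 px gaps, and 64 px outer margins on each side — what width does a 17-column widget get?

Subtract both margins: 3484 − 2·64 = 3356 px.
21 columns + 20 gaps: 21c + 20·25 = 3356.
21c = 3356 − 500 = 2856, so c = 136 px.
Span of 17: 17·136 + 16·25 = 2312 + 400 = 2712 px.

2712 px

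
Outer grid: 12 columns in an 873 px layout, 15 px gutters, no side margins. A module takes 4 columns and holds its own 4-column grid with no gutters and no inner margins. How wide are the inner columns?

70.25 px

Subtracting 11 gutters of 15 leaves 708 for 12 columns, so c = 59 px.
Span of 4: 4·59 + 3·15 = 236 + 45 = 281 px.
4d = 281 → d = 70.25 px.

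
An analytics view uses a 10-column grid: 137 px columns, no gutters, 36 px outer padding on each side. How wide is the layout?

1442 px

Total width: 2·36 + 10·137 = 1442 px.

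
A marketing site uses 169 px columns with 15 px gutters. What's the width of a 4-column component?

721 px

4-column span = 4·169 + 3·15 = 721 px.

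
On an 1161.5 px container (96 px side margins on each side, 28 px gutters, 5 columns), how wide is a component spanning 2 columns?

Inside the margins: 1161.5 − 192 = 969.5 px.
Subtracting 4 gutters of 28 leaves 857.5 for 5 columns, so c = 171.5 px.
2-column span = 2·171.5 + 1·28 = 371 px.

371 px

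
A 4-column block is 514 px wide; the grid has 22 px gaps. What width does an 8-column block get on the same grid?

Subtracting 3 gaps of 22 leaves 448 for 4 columns, so c = 112 px.
8 columns plus 7 gaps: 896 + 154 = 1050 px.

1050 px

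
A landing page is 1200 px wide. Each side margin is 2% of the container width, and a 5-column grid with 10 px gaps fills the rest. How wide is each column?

Margins: 2% × 1200 = 24 px each, so content = 1200 − 48 = 1152 px.
Subtracting 4 gaps of 10 leaves 1112 for 5 columns, so c = 222.4 px.

222.4 px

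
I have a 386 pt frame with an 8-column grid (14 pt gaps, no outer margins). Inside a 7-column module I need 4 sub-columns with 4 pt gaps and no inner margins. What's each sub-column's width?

Subtracting 7 gaps of 14 leaves 288 for 8 columns, so c = 36 pt.
Span of 7: 7·36 + 6·14 = 252 + 84 = 336 pt.
4d + 3·4 = 336 → 4d = 324 → d = 81 pt.

81 pt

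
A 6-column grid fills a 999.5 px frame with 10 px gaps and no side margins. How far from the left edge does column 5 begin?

999.5 − 5·10 = 949.5; ÷6 gives c = 158.25 px.
Before column 5: 4 columns + 4 gaps.
Offset = 4·(158.25 + 10) = 4·168.25 = 673 px.

673 px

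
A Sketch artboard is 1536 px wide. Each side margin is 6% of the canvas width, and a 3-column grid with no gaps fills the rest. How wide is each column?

Each margin = 6% of 1536 = 92.16 px; content = 1536 − 2·92.16 = 1351.68 px.
1351.68 / 3 = 450.56 px per column.

450.56 px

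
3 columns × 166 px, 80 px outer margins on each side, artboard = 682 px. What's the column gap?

Take off 160 px of margins, leaving 522 px.
3·166 + 2g = 522 → 2g = 24 → g = 12 px.

12 px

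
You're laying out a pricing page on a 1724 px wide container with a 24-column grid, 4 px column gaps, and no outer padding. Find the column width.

1724 − 23·4 = 1632; ÷24 gives c = 68 px.

68 px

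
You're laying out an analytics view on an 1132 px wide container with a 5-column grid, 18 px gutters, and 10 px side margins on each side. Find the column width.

Content width = 1132 − 2·10 = 1112 px.
Subtracting 4 gutters of 18 leaves 1040 for 5 columns, so c = 208 px.

208 px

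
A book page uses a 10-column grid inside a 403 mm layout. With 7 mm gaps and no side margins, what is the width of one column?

34 mm

10 columns + 9 gaps: 10c + 9·7 = 403.
10c = 403 − 63 = 340, so c = 34 mm.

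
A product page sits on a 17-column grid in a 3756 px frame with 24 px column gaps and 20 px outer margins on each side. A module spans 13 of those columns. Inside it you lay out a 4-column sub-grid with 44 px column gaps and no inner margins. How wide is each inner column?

676 px

Take off 40 px of margins, leaving 3716 px.
Subtracting 16 column gaps of 24 leaves 3332 for 17 columns, so c = 196 px.
Span of 13: 13·196 + 12·24 = 2548 + 288 = 2836 px.
2836 − 3·44 = 2704; ÷4 gives d = 676 px.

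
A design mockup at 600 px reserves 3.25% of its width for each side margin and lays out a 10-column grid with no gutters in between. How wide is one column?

56.1 px

Each margin = 3.25% of 600 = 19.5 px; content = 600 − 2·19.5 = 561 px.
With no gutters, each column is 561/10 = 56.1 px.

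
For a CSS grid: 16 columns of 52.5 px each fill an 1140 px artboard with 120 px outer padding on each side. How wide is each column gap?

Take off 240 px of margins, leaving 900 px.
Columns use 840 px, leaving 60 px across 15 column gaps = 4 px each.

4 px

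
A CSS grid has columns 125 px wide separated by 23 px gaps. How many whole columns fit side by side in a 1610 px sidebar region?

Each extra column adds 125 + 23 = 148 px.
(1610 + 23) / 148 = 11.03, so 11 columns fit.

11 columns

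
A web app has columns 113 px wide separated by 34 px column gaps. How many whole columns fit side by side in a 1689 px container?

Each extra column adds 113 + 34 = 147 px.
(1689 + 34) / 147 = 11.72, so 11 columns fit.

11 columns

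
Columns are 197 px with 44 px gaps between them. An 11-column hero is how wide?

11 columns plus 10 gaps: 2167 + 440 = 2607 px.

2607 px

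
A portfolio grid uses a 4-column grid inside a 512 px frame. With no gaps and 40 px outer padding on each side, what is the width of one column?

108 px

Inside the margins: 512 − 80 = 432 px.
4c = 432 → c = 108 px.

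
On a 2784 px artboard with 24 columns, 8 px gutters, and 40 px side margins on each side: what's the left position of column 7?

Content = 2784 − 2·40 = 2704 px.
24c + 23·8 = 2704 → 24c = 2520 → c = 105 px.
Before column 7: the margin + 6 columns + 6 gutters.
Offset = 40 + 6·(105 + 8) = 40 + 678 = 718 px.

718 px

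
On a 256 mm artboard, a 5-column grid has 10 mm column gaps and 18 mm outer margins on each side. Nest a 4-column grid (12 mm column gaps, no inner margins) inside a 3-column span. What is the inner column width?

23 mm

Subtract both margins: 256 − 2·18 = 220 mm.
5c + 4·10 = 220 → 5c = 180 → c = 36 mm.
Span of 3: 3·36 + 2·10 = 108 + 20 = 128 mm.
4d + 3·12 = 128 → 4d = 92 → d = 23 mm.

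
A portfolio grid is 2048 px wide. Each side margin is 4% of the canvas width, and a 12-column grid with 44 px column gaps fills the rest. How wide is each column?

Margins: 4% × 2048 = 81.92 px each, so content = 2048 − 163.84 = 1884.16 px.
Subtracting 11 column gaps of 44 leaves 1400.16 for 12 columns, so c = 116.68 px.

116.68 px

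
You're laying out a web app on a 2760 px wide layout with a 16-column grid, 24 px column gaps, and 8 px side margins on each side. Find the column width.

149 px

Take off 16 px of margins, leaving 2744 px.
16c + 15·24 = 2744 → 16c = 2384 → c = 149 px.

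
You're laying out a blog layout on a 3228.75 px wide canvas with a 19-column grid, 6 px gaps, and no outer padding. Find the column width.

164.25 px

19c + 18·6 = 3228.75 → 19c = 3120.75 → c = 164.25 px.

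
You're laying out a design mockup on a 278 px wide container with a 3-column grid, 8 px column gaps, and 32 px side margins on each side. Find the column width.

Take off 64 px of margins, leaving 214 px.
3 columns + 2 column gaps: 3c + 2·8 = 214.
3c = 214 − 16 = 198, so c = 66 px.

66 px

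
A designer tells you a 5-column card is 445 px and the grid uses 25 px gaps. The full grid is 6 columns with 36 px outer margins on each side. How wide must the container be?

611 px

5c + 4·25 = 445 → 5c = 345 → c = 69 px.
Adding margins, columns and gutters: 72 + 414 + 125 = 611 px.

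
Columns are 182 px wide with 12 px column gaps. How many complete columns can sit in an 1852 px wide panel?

9 columns: 9·182 + 8·12 = 1734 px ≤ 1852.
10 columns: 1928 px > 1852. So 9.

9 columns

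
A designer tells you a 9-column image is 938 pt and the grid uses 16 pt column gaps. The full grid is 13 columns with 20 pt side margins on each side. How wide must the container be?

9 columns + 8 column gaps: 9c + 8·16 = 938.
9c = 938 − 128 = 810, so c = 90 pt.
Container = 2·20 + 13·90 + 12·16 = 40 + 1170 + 192 = 1402 pt.

1402 pt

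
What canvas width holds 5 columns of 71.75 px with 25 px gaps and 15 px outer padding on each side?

Total width: 2·15 + 5·71.75 + 4·25 = 488.75 px.

488.75 px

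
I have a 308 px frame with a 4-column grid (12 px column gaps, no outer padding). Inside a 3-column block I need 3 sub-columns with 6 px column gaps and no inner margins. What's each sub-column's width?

72 px

4c + 3·12 = 308 → 4c = 272 → c = 68 px.
3-column span = 3·68 + 2·12 = 228 px.
Subtracting 2 column gaps of 6 leaves 216 for 3 columns, so d = 72 px.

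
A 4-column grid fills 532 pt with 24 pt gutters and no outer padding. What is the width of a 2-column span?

254 pt

4c + 3·24 = 532 → 4c = 460 → c = 115 pt.
2 columns plus 1 gutter: 230 + 24 = 254 pt.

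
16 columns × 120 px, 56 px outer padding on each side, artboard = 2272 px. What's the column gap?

16 px

Subtract both margins: 2272 − 2·56 = 2160 px.
Columns use 1920 px, leaving 240 px across 15 column gaps = 16 px each.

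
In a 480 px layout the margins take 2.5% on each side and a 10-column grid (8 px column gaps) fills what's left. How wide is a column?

480 × (1 − 2·2.5%) = 480 × 95% = 456 px for the columns.
10 columns + 9 column gaps: 10c + 9·8 = 456.
10c = 456 − 72 = 384, so c = 38.4 px.

38.4 px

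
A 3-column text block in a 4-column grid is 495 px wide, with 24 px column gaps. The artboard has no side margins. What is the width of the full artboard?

495 − 2·24 = 447; ÷3 gives c = 149 px.
Total width: 4·149 + 3·24 = 668 px.

668 px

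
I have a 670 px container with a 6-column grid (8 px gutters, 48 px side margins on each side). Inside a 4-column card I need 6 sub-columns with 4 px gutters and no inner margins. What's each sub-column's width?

60 px

Inside the margins: 670 − 96 = 574 px.
Subtracting 5 gutters of 8 leaves 534 for 6 columns, so c = 89 px.
Span of 4: 4·89 + 3·8 = 356 + 24 = 380 px.
6 columns + 5 gutters: 6d + 5·4 = 380.
6d = 380 − 20 = 360, so d = 60 px.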